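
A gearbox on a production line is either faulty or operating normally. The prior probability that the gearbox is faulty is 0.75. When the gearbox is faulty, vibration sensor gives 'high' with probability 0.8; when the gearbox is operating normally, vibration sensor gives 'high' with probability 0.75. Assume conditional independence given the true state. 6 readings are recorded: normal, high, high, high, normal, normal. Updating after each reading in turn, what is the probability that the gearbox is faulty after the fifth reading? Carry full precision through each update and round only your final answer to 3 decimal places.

0.700

After 'normal': P(faulty) = 0.2·0.7500 / (0.2·0.7500 + 0.25·0.2500) ≈ 0.7059
After 'high': P(faulty) = 0.8·0.7059 / (0.8·0.7059 + 0.75·0.2941) ≈ 0.7191
After 'high': P(faulty) = 0.8·0.7191 / (0.8·0.7191 + 0.75·0.2809) ≈ 0.7320
After 'high': P(faulty) = 0.8·0.7320 / (0.8·0.7320 + 0.75·0.2680) ≈ 0.7444
After 'normal': P(faulty) = 0.2·0.7444 / (0.2·0.7444 + 0.25·0.2556) ≈ 0.6997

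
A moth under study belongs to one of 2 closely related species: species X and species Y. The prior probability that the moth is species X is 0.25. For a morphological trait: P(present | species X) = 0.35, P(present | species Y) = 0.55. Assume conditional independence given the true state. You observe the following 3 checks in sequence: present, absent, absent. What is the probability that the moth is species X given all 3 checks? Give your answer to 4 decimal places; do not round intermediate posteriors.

After 'present': P(species X) = 0.35·0.2500 / (0.35·0.2500 + 0.55·0.7500) ≈ 0.1750
After 'absent': P(species X) = 0.65·0.1750 / (0.65·0.1750 + 0.45·0.8250) ≈ 0.2345
After 'absent': P(species X) = 0.65·0.2345 / (0.65·0.2345 + 0.45·0.7655) ≈ 0.3068

0.3068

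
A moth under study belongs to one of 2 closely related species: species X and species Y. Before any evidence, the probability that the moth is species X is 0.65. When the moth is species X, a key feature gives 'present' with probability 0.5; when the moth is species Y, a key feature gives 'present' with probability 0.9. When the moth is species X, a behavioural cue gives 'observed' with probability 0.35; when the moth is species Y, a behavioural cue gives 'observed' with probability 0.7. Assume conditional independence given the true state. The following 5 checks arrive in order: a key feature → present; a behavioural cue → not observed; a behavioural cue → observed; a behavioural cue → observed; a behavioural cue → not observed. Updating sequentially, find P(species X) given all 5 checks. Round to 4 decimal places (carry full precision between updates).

Apply Bayes' rule sequentially, carrying P(species X) forward.
After a key feature='present': P(species X) = 0.5·0.6500 / (0.5·0.6500 + 0.9·0.3500) ≈ 0.5078
After a behavioural cue='not observed': P(species X) = 0.65·0.5078 / (0.65·0.5078 + 0.3·0.4922) ≈ 0.6909
After a behavioural cue='observed': P(species X) = 0.35·0.6909 / (0.35·0.6909 + 0.7·0.3091) ≈ 0.5278
After a behavioural cue='observed': P(species X) = 0.35·0.5278 / (0.35·0.5278 + 0.7·0.4722) ≈ 0.3585
After a behavioural cue='not observed': P(species X) = 0.65·0.3585 / (0.65·0.3585 + 0.3·0.6415) ≈ 0.5477

0.5477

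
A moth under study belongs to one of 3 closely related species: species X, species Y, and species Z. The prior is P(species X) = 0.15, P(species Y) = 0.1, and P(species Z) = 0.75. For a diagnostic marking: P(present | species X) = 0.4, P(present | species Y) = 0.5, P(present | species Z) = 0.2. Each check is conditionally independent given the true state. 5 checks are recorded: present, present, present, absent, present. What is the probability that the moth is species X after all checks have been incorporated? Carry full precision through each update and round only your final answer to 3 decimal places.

0.361

After 'present': normaliser = 0.4·0.1500 + 0.5·0.1000 + 0.2·0.7500; P(species X) ≈ 0.2308, P(species Y) ≈ 0.1923, P(species Z) ≈ 0.5769
After 'present': normaliser = 0.4·0.2308 + 0.5·0.1923 + 0.2·0.5769; P(species X) ≈ 0.3038, P(species Y) ≈ 0.3165, P(species Z) ≈ 0.3797
After 'present': normaliser = 0.4·0.3038 + 0.5·0.3165 + 0.2·0.3797; P(species X) ≈ 0.3416, P(species Y) ≈ 0.4448, P(species Z) ≈ 0.2135
After 'absent': normaliser = 0.6·0.3416 + 0.5·0.4448 + 0.8·0.2135; P(species X) ≈ 0.3427, P(species Y) ≈ 0.3718, P(species Z) ≈ 0.2855
After 'present': normaliser = 0.4·0.3427 + 0.5·0.3718 + 0.2·0.2855; P(species X) ≈ 0.3606, P(species Y) ≈ 0.4891, P(species Z) ≈ 0.1503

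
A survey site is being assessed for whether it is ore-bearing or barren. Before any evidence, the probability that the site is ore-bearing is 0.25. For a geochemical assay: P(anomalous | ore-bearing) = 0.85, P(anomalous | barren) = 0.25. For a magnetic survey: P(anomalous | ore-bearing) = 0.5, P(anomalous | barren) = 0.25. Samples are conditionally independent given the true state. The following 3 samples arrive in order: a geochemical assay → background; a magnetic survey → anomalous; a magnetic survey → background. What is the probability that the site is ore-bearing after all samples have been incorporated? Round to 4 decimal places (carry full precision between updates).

0.0816

Apply Bayes' rule sequentially, carrying P(ore) forward.
After a geochemical assay='background': P(ore) = 0.15·0.2500 / (0.15·0.2500 + 0.75·0.7500) ≈ 0.0625
After a magnetic survey='anomalous': P(ore) = 0.5·0.0625 / (0.5·0.0625 + 0.25·0.9375) ≈ 0.1176
After a magnetic survey='background': P(ore) = 0.5·0.1176 / (0.5·0.1176 + 0.75·0.8824) ≈ 0.0816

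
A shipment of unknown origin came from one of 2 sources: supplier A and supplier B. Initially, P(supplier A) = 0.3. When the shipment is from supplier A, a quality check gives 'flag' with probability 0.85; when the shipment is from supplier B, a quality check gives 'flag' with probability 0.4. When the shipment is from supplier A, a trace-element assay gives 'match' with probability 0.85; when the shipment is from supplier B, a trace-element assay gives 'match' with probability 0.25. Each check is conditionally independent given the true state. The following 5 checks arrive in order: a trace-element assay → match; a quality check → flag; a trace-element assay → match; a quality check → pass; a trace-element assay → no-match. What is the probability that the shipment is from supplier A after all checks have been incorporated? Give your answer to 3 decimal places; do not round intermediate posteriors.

0.345

Apply Bayes' rule sequentially, carrying P(supplier A) forward.
After a trace-element assay='match': P(supplier A) = 0.85·0.3000 / (0.85·0.3000 + 0.25·0.7000) ≈ 0.5930
After a quality check='flag': P(supplier A) = 0.85·0.5930 / (0.85·0.5930 + 0.4·0.4070) ≈ 0.7559
After a trace-element assay='match': P(supplier A) = 0.85·0.7559 / (0.85·0.7559 + 0.25·0.2441) ≈ 0.9133
After a quality check='pass': P(supplier A) = 0.15·0.9133 / (0.15·0.9133 + 0.6·0.0867) ≈ 0.7247
After a trace-element assay='no-match': P(supplier A) = 0.15·0.7247 / (0.15·0.7247 + 0.75·0.2753) ≈ 0.3449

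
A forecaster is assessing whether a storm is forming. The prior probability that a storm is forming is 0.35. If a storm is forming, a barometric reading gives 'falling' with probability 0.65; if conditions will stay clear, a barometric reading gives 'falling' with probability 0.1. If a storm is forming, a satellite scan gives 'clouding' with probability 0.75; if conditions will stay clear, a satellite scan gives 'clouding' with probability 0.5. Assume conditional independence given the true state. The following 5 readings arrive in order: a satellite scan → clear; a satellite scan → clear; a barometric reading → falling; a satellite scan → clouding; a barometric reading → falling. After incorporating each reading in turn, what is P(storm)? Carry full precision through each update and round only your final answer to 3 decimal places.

0.895

Each posterior becomes the prior for the next update.
After a satellite scan='clear': P(storm) = 0.25·0.3500 / (0.25·0.3500 + 0.5·0.6500) ≈ 0.2121
After a satellite scan='clear': P(storm) = 0.25·0.2121 / (0.25·0.2121 + 0.5·0.7879) ≈ 0.1186
After a barometric reading='falling': P(storm) = 0.65·0.1186 / (0.65·0.1186 + 0.1·0.8814) ≈ 0.4667
After a satellite scan='clouding': P(storm) = 0.75·0.4667 / (0.75·0.4667 + 0.5·0.5333) ≈ 0.5676
After a barometric reading='falling': P(storm) = 0.65·0.5676 / (0.65·0.5676 + 0.1·0.4324) ≈ 0.8951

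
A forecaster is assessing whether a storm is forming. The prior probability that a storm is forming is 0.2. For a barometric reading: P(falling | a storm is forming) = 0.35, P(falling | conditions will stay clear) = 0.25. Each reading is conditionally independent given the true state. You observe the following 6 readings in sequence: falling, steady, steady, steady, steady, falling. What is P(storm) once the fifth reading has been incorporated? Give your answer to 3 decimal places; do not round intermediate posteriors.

Each posterior becomes the prior for the next update.
After 'falling': P(storm) = 0.35·0.2000 / (0.35·0.2000 + 0.25·0.8000) ≈ 0.2593
After 'steady': P(storm) = 0.65·0.2593 / (0.65·0.2593 + 0.75·0.7407) ≈ 0.2327
After 'steady': P(storm) = 0.65·0.2327 / (0.65·0.2327 + 0.75·0.7673) ≈ 0.2082
After 'steady': P(storm) = 0.65·0.2082 / (0.65·0.2082 + 0.75·0.7918) ≈ 0.1856
After 'steady': P(storm) = 0.65·0.1856 / (0.65·0.1856 + 0.75·0.8144) ≈ 0.1649

0.165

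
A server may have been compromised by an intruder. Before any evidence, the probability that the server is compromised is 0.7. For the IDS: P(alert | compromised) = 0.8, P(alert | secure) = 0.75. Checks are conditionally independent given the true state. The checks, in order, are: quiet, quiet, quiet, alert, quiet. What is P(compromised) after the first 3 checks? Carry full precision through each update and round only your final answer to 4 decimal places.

0.5443

After 'quiet': P(compromised) = 0.2·0.7000 / (0.2·0.7000 + 0.25·0.3000) ≈ 0.6512
After 'quiet': P(compromised) = 0.2·0.6512 / (0.2·0.6512 + 0.25·0.3488) ≈ 0.5989
After 'quiet': P(compromised) = 0.2·0.5989 / (0.2·0.5989 + 0.25·0.4011) ≈ 0.5443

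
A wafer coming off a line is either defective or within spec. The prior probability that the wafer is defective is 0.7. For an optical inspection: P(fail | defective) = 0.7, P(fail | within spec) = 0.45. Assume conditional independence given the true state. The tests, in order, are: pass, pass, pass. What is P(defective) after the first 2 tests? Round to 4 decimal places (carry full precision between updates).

0.4098

Apply Bayes' rule sequentially, carrying P(defective) forward.
After 'pass': P(defective) = 0.3·0.7000 / (0.3·0.7000 + 0.55·0.3000) ≈ 0.5600
After 'pass': P(defective) = 0.3·0.5600 / (0.3·0.5600 + 0.55·0.4400) ≈ 0.4098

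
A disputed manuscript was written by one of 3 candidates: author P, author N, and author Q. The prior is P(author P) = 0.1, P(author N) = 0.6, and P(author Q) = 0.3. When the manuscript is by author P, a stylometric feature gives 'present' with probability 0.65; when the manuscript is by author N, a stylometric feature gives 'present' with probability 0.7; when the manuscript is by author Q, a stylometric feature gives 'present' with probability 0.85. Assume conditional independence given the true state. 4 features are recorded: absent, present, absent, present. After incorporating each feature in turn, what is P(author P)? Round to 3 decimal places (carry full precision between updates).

0.142

After 'absent': normaliser = 0.35·0.1000 + 0.3·0.6000 + 0.15·0.3000; P(author P) ≈ 0.1346, P(author N) ≈ 0.6923, P(author Q) ≈ 0.1731
After 'present': normaliser = 0.65·0.1346 + 0.7·0.6923 + 0.85·0.1731; P(author P) ≈ 0.1217, P(author N) ≈ 0.6738, P(author Q) ≈ 0.2045
After 'absent': normaliser = 0.35·0.1217 + 0.3·0.6738 + 0.15·0.2045; P(author P) ≈ 0.1546, P(author N) ≈ 0.7340, P(author Q) ≈ 0.1114
After 'present': normaliser = 0.65·0.1546 + 0.7·0.7340 + 0.85·0.1114; P(author P) ≈ 0.1417, P(author N) ≈ 0.7247, P(author Q) ≈ 0.1336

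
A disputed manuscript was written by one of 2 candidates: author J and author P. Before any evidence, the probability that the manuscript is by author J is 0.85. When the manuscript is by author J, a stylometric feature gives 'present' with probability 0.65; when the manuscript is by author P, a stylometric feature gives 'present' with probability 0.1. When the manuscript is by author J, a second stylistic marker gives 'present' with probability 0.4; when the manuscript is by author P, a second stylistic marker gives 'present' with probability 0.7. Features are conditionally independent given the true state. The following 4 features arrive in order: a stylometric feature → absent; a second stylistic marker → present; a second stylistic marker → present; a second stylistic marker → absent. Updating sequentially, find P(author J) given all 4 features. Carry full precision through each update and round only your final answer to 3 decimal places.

0.590

After a stylometric feature='absent': P(author J) = 0.35·0.8500 / (0.35·0.8500 + 0.9·0.1500) ≈ 0.6879
After a second stylistic marker='present': P(author J) = 0.4·0.6879 / (0.4·0.6879 + 0.7·0.3121) ≈ 0.5574
After a second stylistic marker='present': P(author J) = 0.4·0.5574 / (0.4·0.5574 + 0.7·0.4426) ≈ 0.4185
After a second stylistic marker='absent': P(author J) = 0.6·0.4185 / (0.6·0.4185 + 0.3·0.5815) ≈ 0.5900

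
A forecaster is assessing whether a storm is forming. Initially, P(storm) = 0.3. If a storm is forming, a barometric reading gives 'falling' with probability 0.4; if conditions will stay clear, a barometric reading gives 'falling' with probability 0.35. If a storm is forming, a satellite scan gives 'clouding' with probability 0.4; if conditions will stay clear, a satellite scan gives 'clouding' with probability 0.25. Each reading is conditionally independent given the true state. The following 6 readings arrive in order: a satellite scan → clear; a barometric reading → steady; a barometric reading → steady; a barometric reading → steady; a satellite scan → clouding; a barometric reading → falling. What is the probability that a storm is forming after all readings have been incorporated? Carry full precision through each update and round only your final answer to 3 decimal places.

0.330

After a satellite scan='clear': P(storm) = 0.6·0.3000 / (0.6·0.3000 + 0.75·0.7000) ≈ 0.2553
After a barometric reading='steady': P(storm) = 0.6·0.2553 / (0.6·0.2553 + 0.65·0.7447) ≈ 0.2404
After a barometric reading='steady': P(storm) = 0.6·0.2404 / (0.6·0.2404 + 0.65·0.7596) ≈ 0.2261
After a barometric reading='steady': P(storm) = 0.6·0.2261 / (0.6·0.2261 + 0.65·0.7739) ≈ 0.2124
After a satellite scan='clouding': P(storm) = 0.4·0.2124 / (0.4·0.2124 + 0.25·0.7876) ≈ 0.3014
After a barometric reading='falling': P(storm) = 0.4·0.3014 / (0.4·0.3014 + 0.35·0.6986) ≈ 0.3303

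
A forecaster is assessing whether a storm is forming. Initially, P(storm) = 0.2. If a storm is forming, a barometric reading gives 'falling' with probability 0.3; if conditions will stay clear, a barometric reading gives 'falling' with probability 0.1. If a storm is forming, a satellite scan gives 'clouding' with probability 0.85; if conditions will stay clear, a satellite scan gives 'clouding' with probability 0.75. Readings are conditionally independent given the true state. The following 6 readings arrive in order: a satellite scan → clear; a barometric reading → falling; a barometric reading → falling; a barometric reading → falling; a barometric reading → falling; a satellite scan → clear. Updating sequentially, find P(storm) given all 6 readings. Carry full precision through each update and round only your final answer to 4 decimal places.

0.8794

After a satellite scan='clear': P(storm) = 0.15·0.2000 / (0.15·0.2000 + 0.25·0.8000) ≈ 0.1304
After a barometric reading='falling': P(storm) = 0.3·0.1304 / (0.3·0.1304 + 0.1·0.8696) ≈ 0.3103
After a barometric reading='falling': P(storm) = 0.3·0.3103 / (0.3·0.3103 + 0.1·0.6897) ≈ 0.5745
After a barometric reading='falling': P(storm) = 0.3·0.5745 / (0.3·0.5745 + 0.1·0.4255) ≈ 0.8020
After a barometric reading='falling': P(storm) = 0.3·0.8020 / (0.3·0.8020 + 0.1·0.1980) ≈ 0.9240
After a satellite scan='clear': P(storm) = 0.15·0.9240 / (0.15·0.9240 + 0.25·0.0760) ≈ 0.8794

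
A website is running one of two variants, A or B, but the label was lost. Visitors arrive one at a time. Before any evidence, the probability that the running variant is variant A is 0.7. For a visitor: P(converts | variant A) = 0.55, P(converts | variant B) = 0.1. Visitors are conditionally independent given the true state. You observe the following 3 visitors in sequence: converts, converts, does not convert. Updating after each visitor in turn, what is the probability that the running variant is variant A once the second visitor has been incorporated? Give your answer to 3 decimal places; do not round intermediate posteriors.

0.986

After 'converts': P(A) = 0.55·0.7000 / (0.55·0.7000 + 0.1·0.3000) ≈ 0.9277
After 'converts': P(A) = 0.55·0.9277 / (0.55·0.9277 + 0.1·0.0723) ≈ 0.9860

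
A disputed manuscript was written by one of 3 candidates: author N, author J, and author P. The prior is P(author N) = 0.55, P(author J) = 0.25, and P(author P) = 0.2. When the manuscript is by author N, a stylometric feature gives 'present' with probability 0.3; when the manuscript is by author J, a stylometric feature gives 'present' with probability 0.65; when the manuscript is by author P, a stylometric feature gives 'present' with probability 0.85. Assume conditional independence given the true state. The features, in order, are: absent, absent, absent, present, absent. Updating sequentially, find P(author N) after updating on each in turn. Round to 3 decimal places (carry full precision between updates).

0.940

After 'absent': normaliser = 0.7·0.5500 + 0.35·0.2500 + 0.15·0.2000; P(author N) ≈ 0.7662, P(author J) ≈ 0.1741, P(author P) ≈ 0.0597
After 'absent': normaliser = 0.7·0.7662 + 0.35·0.1741 + 0.15·0.0597; P(author N) ≈ 0.8847, P(author J) ≈ 0.1005, P(author P) ≈ 0.0148
After 'absent': normaliser = 0.7·0.8847 + 0.35·0.1005 + 0.15·0.0148; P(author N) ≈ 0.9430, P(author J) ≈ 0.0536, P(author P) ≈ 0.0034
After 'present': normaliser = 0.3·0.9430 + 0.65·0.0536 + 0.85·0.0034; P(author N) ≈ 0.8824, P(author J) ≈ 0.1086, P(author P) ≈ 0.0089
After 'absent': normaliser = 0.7·0.8824 + 0.35·0.1086 + 0.15·0.0089; P(author N) ≈ 0.9401, P(author J) ≈ 0.0579, P(author P) ≈ 0.0020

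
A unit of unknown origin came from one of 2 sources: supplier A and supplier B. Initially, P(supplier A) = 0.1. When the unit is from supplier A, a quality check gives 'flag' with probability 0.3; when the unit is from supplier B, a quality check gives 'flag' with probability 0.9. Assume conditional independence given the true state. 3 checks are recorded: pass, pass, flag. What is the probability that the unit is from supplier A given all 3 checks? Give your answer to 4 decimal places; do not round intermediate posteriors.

After 'pass': P(supplier A) = 0.7·0.1000 / (0.7·0.1000 + 0.1·0.9000) ≈ 0.4375
After 'pass': P(supplier A) = 0.7·0.4375 / (0.7·0.4375 + 0.1·0.5625) ≈ 0.8448
After 'flag': P(supplier A) = 0.3·0.8448 / (0.3·0.8448 + 0.9·0.1552) ≈ 0.6447

0.6447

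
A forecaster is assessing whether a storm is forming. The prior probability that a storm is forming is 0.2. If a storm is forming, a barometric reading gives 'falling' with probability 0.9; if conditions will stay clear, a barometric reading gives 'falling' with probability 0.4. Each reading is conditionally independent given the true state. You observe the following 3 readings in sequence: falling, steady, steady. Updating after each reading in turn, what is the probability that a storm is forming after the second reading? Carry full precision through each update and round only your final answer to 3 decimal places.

0.086

Apply Bayes' rule sequentially, carrying P(storm) forward.
After 'falling': P(storm) = 0.9·0.2000 / (0.9·0.2000 + 0.4·0.8000) ≈ 0.3600
After 'steady': P(storm) = 0.1·0.3600 / (0.1·0.3600 + 0.6·0.6400) ≈ 0.0857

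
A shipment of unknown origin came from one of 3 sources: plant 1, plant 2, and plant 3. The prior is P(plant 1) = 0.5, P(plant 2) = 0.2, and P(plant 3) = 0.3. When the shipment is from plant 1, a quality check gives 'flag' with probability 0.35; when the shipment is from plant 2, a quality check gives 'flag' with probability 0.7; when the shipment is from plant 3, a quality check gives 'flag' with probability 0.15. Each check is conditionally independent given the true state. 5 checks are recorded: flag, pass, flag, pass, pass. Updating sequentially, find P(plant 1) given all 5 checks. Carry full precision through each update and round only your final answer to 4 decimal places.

After 'flag': normaliser = 0.35·0.5000 + 0.7·0.2000 + 0.15·0.3000; P(plant 1) ≈ 0.4861, P(plant 2) ≈ 0.3889, P(plant 3) ≈ 0.1250
After 'pass': normaliser = 0.65·0.4861 + 0.3·0.3889 + 0.85·0.1250; P(plant 1) ≈ 0.5863, P(plant 2) ≈ 0.2165, P(plant 3) ≈ 0.1972
After 'flag': normaliser = 0.35·0.5863 + 0.7·0.2165 + 0.15·0.1972; P(plant 1) ≈ 0.5312, P(plant 2) ≈ 0.3923, P(plant 3) ≈ 0.0766
After 'pass': normaliser = 0.65·0.5312 + 0.3·0.3923 + 0.85·0.0766; P(plant 1) ≈ 0.6539, P(plant 2) ≈ 0.2229, P(plant 3) ≈ 0.1232
After 'pass': normaliser = 0.65·0.6539 + 0.3·0.2229 + 0.85·0.1232; P(plant 1) ≈ 0.7124, P(plant 2) ≈ 0.1121, P(plant 3) ≈ 0.1756

0.7124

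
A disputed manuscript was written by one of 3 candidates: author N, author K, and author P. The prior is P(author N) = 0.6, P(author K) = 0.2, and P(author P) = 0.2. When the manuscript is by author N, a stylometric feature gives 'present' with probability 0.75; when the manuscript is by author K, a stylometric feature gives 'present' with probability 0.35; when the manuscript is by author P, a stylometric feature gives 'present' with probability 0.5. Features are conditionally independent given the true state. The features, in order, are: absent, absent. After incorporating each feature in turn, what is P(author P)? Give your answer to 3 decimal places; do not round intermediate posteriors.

After 'absent': normaliser = 0.25·0.6000 + 0.65·0.2000 + 0.5·0.2000; P(author N) ≈ 0.3947, P(author K) ≈ 0.3421, P(author P) ≈ 0.2632
After 'absent': normaliser = 0.25·0.3947 + 0.65·0.3421 + 0.5·0.2632; P(author N) ≈ 0.2180, P(author K) ≈ 0.4913, P(author P) ≈ 0.2907

0.291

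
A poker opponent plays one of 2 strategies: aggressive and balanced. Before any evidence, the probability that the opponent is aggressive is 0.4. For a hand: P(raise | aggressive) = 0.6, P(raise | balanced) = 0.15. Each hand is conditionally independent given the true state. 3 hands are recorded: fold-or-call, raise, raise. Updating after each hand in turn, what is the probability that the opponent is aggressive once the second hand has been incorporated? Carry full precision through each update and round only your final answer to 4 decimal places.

After 'fold-or-call': P(aggressive) = 0.4·0.4000 / (0.4·0.4000 + 0.85·0.6000) ≈ 0.2388
After 'raise': P(aggressive) = 0.6·0.2388 / (0.6·0.2388 + 0.15·0.7612) ≈ 0.5565

0.5565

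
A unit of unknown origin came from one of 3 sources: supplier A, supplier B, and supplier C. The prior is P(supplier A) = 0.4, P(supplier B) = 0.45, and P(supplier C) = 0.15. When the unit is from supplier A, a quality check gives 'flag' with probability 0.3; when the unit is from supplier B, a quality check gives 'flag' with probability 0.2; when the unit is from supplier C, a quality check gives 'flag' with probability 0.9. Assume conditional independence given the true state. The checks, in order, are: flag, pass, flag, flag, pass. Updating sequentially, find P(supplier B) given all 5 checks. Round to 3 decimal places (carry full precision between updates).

0.265

Apply Bayes' rule sequentially, carrying P(supplier B) forward.
After 'flag': normaliser = 0.3·0.4000 + 0.2·0.4500 + 0.9·0.1500; P(supplier A) ≈ 0.3478, P(supplier B) ≈ 0.2609, P(supplier C) ≈ 0.3913
After 'pass': normaliser = 0.7·0.3478 + 0.8·0.2609 + 0.1·0.3913; P(supplier A) ≈ 0.4956, P(supplier B) ≈ 0.4248, P(supplier C) ≈ 0.0796
After 'flag': normaliser = 0.3·0.4956 + 0.2·0.4248 + 0.9·0.0796; P(supplier A) ≈ 0.4870, P(supplier B) ≈ 0.2783, P(supplier C) ≈ 0.2348
After 'flag': normaliser = 0.3·0.4870 + 0.2·0.2783 + 0.9·0.2348; P(supplier A) ≈ 0.3537, P(supplier B) ≈ 0.1347, P(supplier C) ≈ 0.5116
After 'pass': normaliser = 0.7·0.3537 + 0.8·0.1347 + 0.1·0.5116; P(supplier A) ≈ 0.6090, P(supplier B) ≈ 0.2651, P(supplier C) ≈ 0.1258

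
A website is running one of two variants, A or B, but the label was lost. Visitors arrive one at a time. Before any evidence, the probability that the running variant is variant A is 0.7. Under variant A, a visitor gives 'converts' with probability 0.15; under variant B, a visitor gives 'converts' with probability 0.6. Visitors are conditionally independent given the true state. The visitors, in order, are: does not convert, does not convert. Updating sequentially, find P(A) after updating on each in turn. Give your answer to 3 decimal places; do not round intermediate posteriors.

0.913

After 'does not convert': P(A) = 0.85·0.7000 / (0.85·0.7000 + 0.4·0.3000) ≈ 0.8322
After 'does not convert': P(A) = 0.85·0.8322 / (0.85·0.8322 + 0.4·0.1678) ≈ 0.9133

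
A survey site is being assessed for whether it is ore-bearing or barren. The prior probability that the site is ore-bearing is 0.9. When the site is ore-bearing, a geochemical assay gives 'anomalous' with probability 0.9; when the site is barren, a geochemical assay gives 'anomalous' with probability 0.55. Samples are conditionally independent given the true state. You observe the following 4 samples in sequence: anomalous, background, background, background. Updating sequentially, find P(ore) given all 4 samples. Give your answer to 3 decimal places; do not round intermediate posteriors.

0.139

Each posterior becomes the prior for the next update.
After 'anomalous': P(ore) = 0.9·0.9000 / (0.9·0.9000 + 0.55·0.1000) ≈ 0.9364
After 'background': P(ore) = 0.1·0.9364 / (0.1·0.9364 + 0.45·0.0636) ≈ 0.7660
After 'background': P(ore) = 0.1·0.7660 / (0.1·0.7660 + 0.45·0.2340) ≈ 0.4211
After 'background': P(ore) = 0.1·0.4211 / (0.1·0.4211 + 0.45·0.5789) ≈ 0.1391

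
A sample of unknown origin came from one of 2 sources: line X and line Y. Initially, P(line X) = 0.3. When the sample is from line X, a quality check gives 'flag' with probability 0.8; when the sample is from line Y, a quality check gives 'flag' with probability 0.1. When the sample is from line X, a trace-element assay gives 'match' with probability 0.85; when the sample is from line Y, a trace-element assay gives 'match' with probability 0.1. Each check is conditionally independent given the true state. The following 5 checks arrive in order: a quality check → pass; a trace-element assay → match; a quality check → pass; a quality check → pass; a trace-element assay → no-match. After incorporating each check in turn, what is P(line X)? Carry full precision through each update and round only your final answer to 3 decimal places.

After a quality check='pass': P(line X) = 0.2·0.3000 / (0.2·0.3000 + 0.9·0.7000) ≈ 0.0870
After a trace-element assay='match': P(line X) = 0.85·0.0870 / (0.85·0.0870 + 0.1·0.9130) ≈ 0.4474
After a quality check='pass': P(line X) = 0.2·0.4474 / (0.2·0.4474 + 0.9·0.5526) ≈ 0.1525
After a quality check='pass': P(line X) = 0.2·0.1525 / (0.2·0.1525 + 0.9·0.8475) ≈ 0.0384
After a trace-element assay='no-match': P(line X) = 0.15·0.0384 / (0.15·0.0384 + 0.9·0.9616) ≈ 0.0066

0.007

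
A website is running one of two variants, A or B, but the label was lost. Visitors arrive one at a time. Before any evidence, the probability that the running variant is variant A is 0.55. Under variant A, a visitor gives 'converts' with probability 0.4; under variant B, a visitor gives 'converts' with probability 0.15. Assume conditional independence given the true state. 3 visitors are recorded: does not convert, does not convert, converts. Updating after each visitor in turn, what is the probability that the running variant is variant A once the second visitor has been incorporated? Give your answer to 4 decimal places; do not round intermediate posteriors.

After 'does not convert': P(A) = 0.6·0.5500 / (0.6·0.5500 + 0.85·0.4500) ≈ 0.4632
After 'does not convert': P(A) = 0.6·0.4632 / (0.6·0.4632 + 0.85·0.5368) ≈ 0.3785

0.3785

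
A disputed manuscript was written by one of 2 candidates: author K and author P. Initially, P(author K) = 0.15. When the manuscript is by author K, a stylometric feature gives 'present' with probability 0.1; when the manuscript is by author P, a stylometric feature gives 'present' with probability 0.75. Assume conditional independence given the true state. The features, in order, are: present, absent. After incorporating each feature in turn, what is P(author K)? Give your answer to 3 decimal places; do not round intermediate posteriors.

Apply Bayes' rule sequentially, carrying P(author K) forward.
After 'present': P(author K) = 0.1·0.1500 / (0.1·0.1500 + 0.75·0.8500) ≈ 0.0230
After 'absent': P(author K) = 0.9·0.0230 / (0.9·0.0230 + 0.25·0.9770) ≈ 0.0781

0.078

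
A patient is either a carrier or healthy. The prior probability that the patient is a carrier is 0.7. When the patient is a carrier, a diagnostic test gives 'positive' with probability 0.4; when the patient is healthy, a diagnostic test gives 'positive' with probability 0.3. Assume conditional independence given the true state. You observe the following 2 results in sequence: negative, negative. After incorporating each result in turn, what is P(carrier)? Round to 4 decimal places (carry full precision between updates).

0.6316

After 'negative': P(carrier) = 0.6·0.7000 / (0.6·0.7000 + 0.7·0.3000) ≈ 0.6667
After 'negative': P(carrier) = 0.6·0.6667 / (0.6·0.6667 + 0.7·0.3333) ≈ 0.6316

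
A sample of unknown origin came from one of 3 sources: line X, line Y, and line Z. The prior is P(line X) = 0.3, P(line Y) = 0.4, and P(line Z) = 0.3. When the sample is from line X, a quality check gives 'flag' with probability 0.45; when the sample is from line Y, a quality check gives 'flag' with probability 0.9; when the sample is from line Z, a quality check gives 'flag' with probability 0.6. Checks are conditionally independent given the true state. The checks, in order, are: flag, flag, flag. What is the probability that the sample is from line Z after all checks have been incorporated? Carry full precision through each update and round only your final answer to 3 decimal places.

After 'flag': normaliser = 0.45·0.3000 + 0.9·0.4000 + 0.6·0.3000; P(line X) ≈ 0.2000, P(line Y) ≈ 0.5333, P(line Z) ≈ 0.2667
After 'flag': normaliser = 0.45·0.2000 + 0.9·0.5333 + 0.6·0.2667; P(line X) ≈ 0.1233, P(line Y) ≈ 0.6575, P(line Z) ≈ 0.2192
After 'flag': normaliser = 0.45·0.1233 + 0.9·0.6575 + 0.6·0.2192; P(line X) ≈ 0.0712, P(line Y) ≈ 0.7599, P(line Z) ≈ 0.1689

0.169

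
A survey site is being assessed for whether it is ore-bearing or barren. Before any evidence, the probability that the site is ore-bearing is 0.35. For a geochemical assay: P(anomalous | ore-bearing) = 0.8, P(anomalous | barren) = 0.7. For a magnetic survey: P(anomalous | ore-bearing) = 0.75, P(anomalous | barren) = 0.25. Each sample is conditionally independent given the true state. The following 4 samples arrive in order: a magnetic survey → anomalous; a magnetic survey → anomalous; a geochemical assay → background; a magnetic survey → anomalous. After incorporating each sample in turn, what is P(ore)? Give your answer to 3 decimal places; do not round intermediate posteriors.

After a magnetic survey='anomalous': P(ore) = 0.75·0.3500 / (0.75·0.3500 + 0.25·0.6500) ≈ 0.6176
After a magnetic survey='anomalous': P(ore) = 0.75·0.6176 / (0.75·0.6176 + 0.25·0.3824) ≈ 0.8289
After a geochemical assay='background': P(ore) = 0.2·0.8289 / (0.2·0.8289 + 0.3·0.1711) ≈ 0.7636
After a magnetic survey='anomalous': P(ore) = 0.75·0.7636 / (0.75·0.7636 + 0.25·0.2364) ≈ 0.9065

0.906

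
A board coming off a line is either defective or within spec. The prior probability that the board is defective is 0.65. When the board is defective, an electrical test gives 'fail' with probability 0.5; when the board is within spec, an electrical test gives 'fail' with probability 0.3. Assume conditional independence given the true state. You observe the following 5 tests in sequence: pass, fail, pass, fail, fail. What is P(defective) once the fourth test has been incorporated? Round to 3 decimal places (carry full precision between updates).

0.725

After 'pass': P(defective) = 0.5·0.6500 / (0.5·0.6500 + 0.7·0.3500) ≈ 0.5702
After 'fail': P(defective) = 0.5·0.5702 / (0.5·0.5702 + 0.3·0.4298) ≈ 0.6886
After 'pass': P(defective) = 0.5·0.6886 / (0.5·0.6886 + 0.7·0.3114) ≈ 0.6123
After 'fail': P(defective) = 0.5·0.6123 / (0.5·0.6123 + 0.3·0.3877) ≈ 0.7247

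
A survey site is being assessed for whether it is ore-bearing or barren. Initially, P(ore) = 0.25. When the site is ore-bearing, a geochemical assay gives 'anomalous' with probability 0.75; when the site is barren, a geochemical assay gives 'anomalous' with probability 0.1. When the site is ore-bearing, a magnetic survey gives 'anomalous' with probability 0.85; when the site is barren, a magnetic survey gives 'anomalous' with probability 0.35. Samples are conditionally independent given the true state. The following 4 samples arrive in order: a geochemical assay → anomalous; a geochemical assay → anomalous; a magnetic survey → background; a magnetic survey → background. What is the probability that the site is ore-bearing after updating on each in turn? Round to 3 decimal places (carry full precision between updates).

After a geochemical assay='anomalous': P(ore) = 0.75·0.2500 / (0.75·0.2500 + 0.1·0.7500) ≈ 0.7143
After a geochemical assay='anomalous': P(ore) = 0.75·0.7143 / (0.75·0.7143 + 0.1·0.2857) ≈ 0.9494
After a magnetic survey='background': P(ore) = 0.15·0.9494 / (0.15·0.9494 + 0.65·0.0506) ≈ 0.8123
After a magnetic survey='background': P(ore) = 0.15·0.8123 / (0.15·0.8123 + 0.65·0.1877) ≈ 0.4996

0.500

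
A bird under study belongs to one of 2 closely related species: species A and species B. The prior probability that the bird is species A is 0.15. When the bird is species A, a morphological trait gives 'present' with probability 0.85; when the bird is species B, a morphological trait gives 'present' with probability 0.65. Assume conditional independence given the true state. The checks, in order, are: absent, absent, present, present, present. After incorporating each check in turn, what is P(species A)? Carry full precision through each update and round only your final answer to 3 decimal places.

0.068

Apply Bayes' rule sequentially, carrying P(species A) forward.
After 'absent': P(species A) = 0.15·0.1500 / (0.15·0.1500 + 0.35·0.8500) ≈ 0.0703
After 'absent': P(species A) = 0.15·0.0703 / (0.15·0.0703 + 0.35·0.9297) ≈ 0.0314
After 'present': P(species A) = 0.85·0.0314 / (0.85·0.0314 + 0.65·0.9686) ≈ 0.0407
After 'present': P(species A) = 0.85·0.0407 / (0.85·0.0407 + 0.65·0.9593) ≈ 0.0525
After 'present': P(species A) = 0.85·0.0525 / (0.85·0.0525 + 0.65·0.9475) ≈ 0.0676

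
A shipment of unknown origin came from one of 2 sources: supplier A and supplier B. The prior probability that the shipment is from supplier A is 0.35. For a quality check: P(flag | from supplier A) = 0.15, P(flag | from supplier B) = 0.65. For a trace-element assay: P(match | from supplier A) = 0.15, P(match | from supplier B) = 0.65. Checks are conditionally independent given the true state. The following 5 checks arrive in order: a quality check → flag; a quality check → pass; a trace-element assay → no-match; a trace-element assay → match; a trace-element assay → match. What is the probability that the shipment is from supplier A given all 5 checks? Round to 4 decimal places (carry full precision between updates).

0.0376

After a quality check='flag': P(supplier A) = 0.15·0.3500 / (0.15·0.3500 + 0.65·0.6500) ≈ 0.1105
After a quality check='pass': P(supplier A) = 0.85·0.1105 / (0.85·0.1105 + 0.35·0.8895) ≈ 0.2318
After a trace-element assay='no-match': P(supplier A) = 0.85·0.2318 / (0.85·0.2318 + 0.35·0.7682) ≈ 0.4229
After a trace-element assay='match': P(supplier A) = 0.15·0.4229 / (0.15·0.4229 + 0.65·0.5771) ≈ 0.1447
After a trace-element assay='match': P(supplier A) = 0.15·0.1447 / (0.15·0.1447 + 0.65·0.8553) ≈ 0.0376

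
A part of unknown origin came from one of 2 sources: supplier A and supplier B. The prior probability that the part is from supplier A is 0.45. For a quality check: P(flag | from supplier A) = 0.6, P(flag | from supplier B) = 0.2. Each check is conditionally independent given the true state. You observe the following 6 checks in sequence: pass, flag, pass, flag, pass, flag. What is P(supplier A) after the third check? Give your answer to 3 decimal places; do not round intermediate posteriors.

0.380

After 'pass': P(supplier A) = 0.4·0.4500 / (0.4·0.4500 + 0.8·0.5500) ≈ 0.2903
After 'flag': P(supplier A) = 0.6·0.2903 / (0.6·0.2903 + 0.2·0.7097) ≈ 0.5510
After 'pass': P(supplier A) = 0.4·0.5510 / (0.4·0.5510 + 0.8·0.4490) ≈ 0.3803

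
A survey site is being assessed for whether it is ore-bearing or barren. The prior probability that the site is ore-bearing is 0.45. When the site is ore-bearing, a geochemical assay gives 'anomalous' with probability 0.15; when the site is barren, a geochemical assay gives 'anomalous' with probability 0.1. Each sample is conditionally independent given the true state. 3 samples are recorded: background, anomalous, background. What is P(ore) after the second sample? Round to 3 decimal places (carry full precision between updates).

After 'background': P(ore) = 0.85·0.4500 / (0.85·0.4500 + 0.9·0.5500) ≈ 0.4359
After 'anomalous': P(ore) = 0.15·0.4359 / (0.15·0.4359 + 0.1·0.5641) ≈ 0.5368

0.537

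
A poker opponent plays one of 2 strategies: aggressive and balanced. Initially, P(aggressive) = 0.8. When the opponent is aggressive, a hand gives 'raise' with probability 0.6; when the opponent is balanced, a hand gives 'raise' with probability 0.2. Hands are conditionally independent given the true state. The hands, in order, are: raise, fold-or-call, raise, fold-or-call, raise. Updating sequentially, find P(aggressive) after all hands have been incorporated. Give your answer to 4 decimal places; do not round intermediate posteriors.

0.9643

After 'raise': P(aggressive) = 0.6·0.8000 / (0.6·0.8000 + 0.2·0.2000) ≈ 0.9231
After 'fold-or-call': P(aggressive) = 0.4·0.9231 / (0.4·0.9231 + 0.8·0.0769) ≈ 0.8571
After 'raise': P(aggressive) = 0.6·0.8571 / (0.6·0.8571 + 0.2·0.1429) ≈ 0.9474
After 'fold-or-call': P(aggressive) = 0.4·0.9474 / (0.4·0.9474 + 0.8·0.0526) ≈ 0.9000
After 'raise': P(aggressive) = 0.6·0.9000 / (0.6·0.9000 + 0.2·0.1000) ≈ 0.9643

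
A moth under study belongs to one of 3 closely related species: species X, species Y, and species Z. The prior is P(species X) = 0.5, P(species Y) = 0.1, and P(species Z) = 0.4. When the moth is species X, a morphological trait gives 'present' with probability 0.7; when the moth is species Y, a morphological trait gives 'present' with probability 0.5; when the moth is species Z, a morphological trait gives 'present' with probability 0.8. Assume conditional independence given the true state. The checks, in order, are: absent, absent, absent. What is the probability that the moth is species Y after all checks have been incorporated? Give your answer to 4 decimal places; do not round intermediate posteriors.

0.4281

Apply Bayes' rule sequentially, carrying P(species Y) forward.
After 'absent': normaliser = 0.3·0.5000 + 0.5·0.1000 + 0.2·0.4000; P(species X) ≈ 0.5357, P(species Y) ≈ 0.1786, P(species Z) ≈ 0.2857
After 'absent': normaliser = 0.3·0.5357 + 0.5·0.1786 + 0.2·0.2857; P(species X) ≈ 0.5233, P(species Y) ≈ 0.2907, P(species Z) ≈ 0.1860
After 'absent': normaliser = 0.3·0.5233 + 0.5·0.2907 + 0.2·0.1860; P(species X) ≈ 0.4623, P(species Y) ≈ 0.4281, P(species Z) ≈ 0.1096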